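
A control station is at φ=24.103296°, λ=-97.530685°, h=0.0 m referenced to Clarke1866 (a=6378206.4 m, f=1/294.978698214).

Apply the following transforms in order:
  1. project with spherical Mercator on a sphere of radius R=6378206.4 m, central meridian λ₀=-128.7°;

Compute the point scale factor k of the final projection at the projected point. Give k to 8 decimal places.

1.09551741

start: φ=24.103296°, λ=-97.530685°, h=0.000 m
→ into merc (λ₀=-128.7°): φ=24.10329600°, λ−λ₀=31.16931500°
scale k = 1.09551741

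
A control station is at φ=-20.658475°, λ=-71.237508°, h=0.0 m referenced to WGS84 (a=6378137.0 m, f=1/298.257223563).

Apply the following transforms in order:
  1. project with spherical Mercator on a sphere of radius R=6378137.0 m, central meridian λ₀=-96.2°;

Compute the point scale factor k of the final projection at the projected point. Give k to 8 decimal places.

1.06871865

start: φ=-20.658475°, λ=-71.237508°, h=0.000 m
→ into merc (λ₀=-96.2°): φ=-20.65847500°, λ−λ₀=24.96249200°
scale k = 1.06871865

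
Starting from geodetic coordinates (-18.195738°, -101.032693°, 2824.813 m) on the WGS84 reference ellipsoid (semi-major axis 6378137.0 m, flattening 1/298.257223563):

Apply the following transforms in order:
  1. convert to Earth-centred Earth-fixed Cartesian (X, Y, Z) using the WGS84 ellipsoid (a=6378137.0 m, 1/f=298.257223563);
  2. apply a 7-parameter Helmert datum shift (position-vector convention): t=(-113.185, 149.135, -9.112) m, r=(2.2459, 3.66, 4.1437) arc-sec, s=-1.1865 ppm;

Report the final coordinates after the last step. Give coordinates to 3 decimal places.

X=-1160463.109 m, Y=-5951636.349 m, Z=-1979910.301 m

start: φ=-18.195738°, λ=-101.032693°, h=2824.813 m
→ ECEF (a=6378137.000, f=1/298.257223563): X=-1160435.7370, Y=-5951790.7911, Z=-1979859.3237
→ Helmert 7p (PV): X=-1160463.1094, Y=-5951636.3490, Z=-1979910.3012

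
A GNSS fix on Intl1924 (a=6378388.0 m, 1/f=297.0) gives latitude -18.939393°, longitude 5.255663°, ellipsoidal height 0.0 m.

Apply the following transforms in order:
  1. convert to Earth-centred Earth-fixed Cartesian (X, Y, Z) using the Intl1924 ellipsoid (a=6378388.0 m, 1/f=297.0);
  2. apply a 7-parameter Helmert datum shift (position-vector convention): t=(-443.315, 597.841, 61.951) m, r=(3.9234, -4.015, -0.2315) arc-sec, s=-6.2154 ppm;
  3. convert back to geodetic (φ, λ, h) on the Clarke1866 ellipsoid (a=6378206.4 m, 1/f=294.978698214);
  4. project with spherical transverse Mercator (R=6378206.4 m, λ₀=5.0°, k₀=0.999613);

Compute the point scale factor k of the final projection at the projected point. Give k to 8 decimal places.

start: φ=-18.939393°, λ=5.255663°, h=0.000 m
→ ECEF (a=6378388.000, f=1/297.0): X=6009842.2295, Y=552825.9453, Z=-2057030.5456
→ Helmert 7p (PV): X=6009402.2218, Y=553452.7321, Z=-2056828.3115
→ geod (Bowring, a=6378206.400): φ=-18.93959193°, λ=5.26197147°, h=-228.7446 m
→ into tm (λ₀=5.0°): φ=-18.93959193°, λ−λ₀=0.26197147°
scale k = 0.99962235

0.99962235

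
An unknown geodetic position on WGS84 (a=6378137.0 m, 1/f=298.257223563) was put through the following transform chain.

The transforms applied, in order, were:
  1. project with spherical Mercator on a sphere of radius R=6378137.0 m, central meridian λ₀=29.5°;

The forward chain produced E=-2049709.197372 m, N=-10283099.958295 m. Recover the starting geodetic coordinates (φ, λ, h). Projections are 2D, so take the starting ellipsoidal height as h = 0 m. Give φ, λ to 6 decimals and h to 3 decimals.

start: E=-2049709.1974, N=-10283099.9583 m
→ merc⁻¹: φ=-67.44184700°, λ=11.08714900°

φ=-67.441847°, λ=11.087149°, h=0.000 m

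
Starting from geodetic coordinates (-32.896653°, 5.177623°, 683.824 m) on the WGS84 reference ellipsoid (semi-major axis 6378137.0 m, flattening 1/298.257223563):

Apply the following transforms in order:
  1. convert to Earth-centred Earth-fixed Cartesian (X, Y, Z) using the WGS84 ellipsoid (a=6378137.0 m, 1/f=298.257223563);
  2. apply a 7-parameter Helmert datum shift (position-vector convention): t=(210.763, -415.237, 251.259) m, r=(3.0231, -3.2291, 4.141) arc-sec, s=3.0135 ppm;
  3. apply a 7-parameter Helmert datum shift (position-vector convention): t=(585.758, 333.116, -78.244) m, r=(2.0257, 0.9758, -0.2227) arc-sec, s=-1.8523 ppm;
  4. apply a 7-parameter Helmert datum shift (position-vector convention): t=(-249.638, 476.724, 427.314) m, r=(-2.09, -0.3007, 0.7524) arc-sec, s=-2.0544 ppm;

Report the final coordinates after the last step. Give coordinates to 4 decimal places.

start: φ=-32.896653°, λ=5.177623°, h=683.824 m
→ ECEF (a=6378137.000, f=1/298.257223563): X=5339407.1570, Y=483821.6028, Z=-3444711.9558
→ Helmert 7p (PV): X=5339678.2246, Y=483565.5061, Z=-3444380.3970
→ Helmert 7p (PV): X=5340238.3193, Y=483925.7880, Z=-3444472.7729
→ Helmert 7p (PV): X=5339980.9665, Y=484386.0961, Z=-3444035.5009

X=5339980.9665 m, Y=484386.0961 m, Z=-3444035.5009 m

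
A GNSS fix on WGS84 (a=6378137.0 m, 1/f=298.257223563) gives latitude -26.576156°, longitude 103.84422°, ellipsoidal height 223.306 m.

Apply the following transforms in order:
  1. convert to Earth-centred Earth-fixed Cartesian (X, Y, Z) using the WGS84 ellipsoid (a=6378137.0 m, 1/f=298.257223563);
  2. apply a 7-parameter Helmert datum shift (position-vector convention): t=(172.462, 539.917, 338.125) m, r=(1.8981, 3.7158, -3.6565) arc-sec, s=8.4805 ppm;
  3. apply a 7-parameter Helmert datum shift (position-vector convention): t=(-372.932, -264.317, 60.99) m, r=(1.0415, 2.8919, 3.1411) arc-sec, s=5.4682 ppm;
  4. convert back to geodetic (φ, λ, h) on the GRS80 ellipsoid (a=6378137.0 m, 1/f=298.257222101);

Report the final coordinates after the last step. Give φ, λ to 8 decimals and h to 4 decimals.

start: φ=-26.576156°, λ=103.844220°, h=223.306 m
→ ECEF (a=6378137.000, f=1/298.257223563): X=-1365886.8987, Y=5542426.0530, Z=-2836393.5576
→ Helmert 7p (PV): X=-1365678.8648, Y=5543063.2875, Z=-2836003.8772
→ Helmert 7p (PV): X=-1366183.4394, Y=5542822.8038, Z=-2835911.2587
→ geod (Bowring, a=6378137.000): φ=-26.57042128°, λ=103.84615696°, h=415.5488 m

φ=-26.57042128°, λ=103.84615696°, h=415.5488 m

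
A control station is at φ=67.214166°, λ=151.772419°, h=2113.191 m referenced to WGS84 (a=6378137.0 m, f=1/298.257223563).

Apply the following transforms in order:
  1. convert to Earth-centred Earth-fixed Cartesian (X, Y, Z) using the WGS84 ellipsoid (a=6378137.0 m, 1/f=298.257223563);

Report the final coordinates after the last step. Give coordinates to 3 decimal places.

start: φ=67.214166°, λ=151.772419°, h=2113.191 m
→ ECEF (a=6378137.000, f=1/298.257223563): X=-2183350.2698, Y=1172055.6858, Z=5859652.9256

X=-2183350.270 m, Y=1172055.686 m, Z=5859652.926 m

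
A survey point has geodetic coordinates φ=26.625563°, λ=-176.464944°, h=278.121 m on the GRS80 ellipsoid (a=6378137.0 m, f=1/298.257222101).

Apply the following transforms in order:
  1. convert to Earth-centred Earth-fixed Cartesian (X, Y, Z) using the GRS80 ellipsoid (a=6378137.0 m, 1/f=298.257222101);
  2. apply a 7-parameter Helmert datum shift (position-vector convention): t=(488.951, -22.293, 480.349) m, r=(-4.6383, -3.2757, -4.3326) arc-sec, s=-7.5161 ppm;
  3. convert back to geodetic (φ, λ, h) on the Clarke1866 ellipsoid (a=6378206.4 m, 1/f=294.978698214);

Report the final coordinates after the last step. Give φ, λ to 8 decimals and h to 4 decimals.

φ=26.63229342°, λ=-176.46628974°, h=-11.5019 m

start: φ=26.625563°, λ=-176.464944°, h=278.121 m
→ ECEF (a=6378137.000, f=1/298.257222101): X=-5694992.3457, Y=-351818.2588, Z=2841313.0027
→ Helmert 7p (PV): X=-5694513.1032, Y=-351654.3924, Z=2841689.4657
→ geod (Bowring, a=6378206.400): φ=26.63229342°, λ=-176.46628974°, h=-11.5019 m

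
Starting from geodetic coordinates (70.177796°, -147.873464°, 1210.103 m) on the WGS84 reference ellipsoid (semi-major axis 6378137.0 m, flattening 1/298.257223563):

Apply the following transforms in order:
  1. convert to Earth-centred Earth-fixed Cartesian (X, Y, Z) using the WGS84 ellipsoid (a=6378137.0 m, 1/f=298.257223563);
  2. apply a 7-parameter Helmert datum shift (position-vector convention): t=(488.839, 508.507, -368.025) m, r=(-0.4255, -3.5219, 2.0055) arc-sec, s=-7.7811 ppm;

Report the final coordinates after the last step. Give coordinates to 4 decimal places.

start: φ=70.177796°, λ=-147.873464°, h=1210.103 m
→ ECEF (a=6378137.000, f=1/298.257223563): X=-1837456.2925, Y=-1153820.3767, Z=5978933.6140
→ Helmert 7p (PV): X=-1837044.0251, Y=-1153308.4233, Z=5978490.0728

X=-1837044.0251 m, Y=-1153308.4233 m, Z=5978490.0728 m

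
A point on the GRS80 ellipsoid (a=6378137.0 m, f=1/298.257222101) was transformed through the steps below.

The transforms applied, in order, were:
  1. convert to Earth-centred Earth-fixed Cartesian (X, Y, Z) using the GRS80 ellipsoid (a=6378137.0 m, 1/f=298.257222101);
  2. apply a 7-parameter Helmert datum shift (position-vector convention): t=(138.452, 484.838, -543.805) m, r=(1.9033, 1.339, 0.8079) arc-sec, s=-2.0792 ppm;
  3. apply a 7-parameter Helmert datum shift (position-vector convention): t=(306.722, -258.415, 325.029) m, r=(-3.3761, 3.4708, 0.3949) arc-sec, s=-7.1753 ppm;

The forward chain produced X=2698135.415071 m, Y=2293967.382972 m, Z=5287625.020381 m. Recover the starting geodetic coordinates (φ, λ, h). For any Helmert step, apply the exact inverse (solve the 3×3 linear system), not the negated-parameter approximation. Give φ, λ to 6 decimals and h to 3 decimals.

start: X=2698135.4151, Y=2293967.3830, Z=5287625.0204 m
→ Helmert⁻¹: X=2697763.4722, Y=2294150.5515, Z=5287420.8748
→ Helmert⁻¹: X=2697605.2854, Y=2293708.7110, Z=5287972.0214
→ geod (Bowring, a=6378137.000): φ=56.37064600°, λ=40.37371200°, h=676.0650 m

φ=56.370646°, λ=40.373712°, h=676.065 m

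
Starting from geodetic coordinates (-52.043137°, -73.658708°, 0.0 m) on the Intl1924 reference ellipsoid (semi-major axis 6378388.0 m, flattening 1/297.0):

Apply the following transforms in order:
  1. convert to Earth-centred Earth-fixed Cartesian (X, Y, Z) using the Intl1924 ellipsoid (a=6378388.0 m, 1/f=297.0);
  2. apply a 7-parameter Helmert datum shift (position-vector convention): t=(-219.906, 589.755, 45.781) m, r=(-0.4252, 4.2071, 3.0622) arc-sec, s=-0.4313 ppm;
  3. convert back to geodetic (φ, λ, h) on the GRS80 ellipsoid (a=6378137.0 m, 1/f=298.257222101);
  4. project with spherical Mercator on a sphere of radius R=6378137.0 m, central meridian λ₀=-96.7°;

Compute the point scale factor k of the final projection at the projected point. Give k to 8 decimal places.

1.62596791

start: φ=-52.043137°, λ=-73.658708°, h=0.000 m
→ ECEF (a=6378388.000, f=1/297.0): X=1106122.7949, Y=-3772550.2034, Z=-5005855.5715
→ Helmert 7p (PV): X=1105856.3166, Y=-3771952.7190, Z=-5005822.4157
→ geod (Bowring, a=6378137.000): φ=-52.04675092°, λ=-73.65998498°, h=-230.6228 m
→ into merc (λ₀=-96.7°): φ=-52.04675092°, λ−λ₀=23.04001502°
scale k = 1.62596791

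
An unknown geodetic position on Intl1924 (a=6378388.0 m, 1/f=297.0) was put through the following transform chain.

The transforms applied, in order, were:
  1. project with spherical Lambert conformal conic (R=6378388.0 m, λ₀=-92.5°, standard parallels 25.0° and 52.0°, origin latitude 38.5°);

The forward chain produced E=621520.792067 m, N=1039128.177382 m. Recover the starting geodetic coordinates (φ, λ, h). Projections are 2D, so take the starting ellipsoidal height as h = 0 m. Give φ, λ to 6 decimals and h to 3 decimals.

start: E=621520.7921, N=1039128.1774 m
→ lcc⁻¹: φ=47.79745600°, λ=-84.04639300°

φ=47.797456°, λ=-84.046393°, h=0.000 m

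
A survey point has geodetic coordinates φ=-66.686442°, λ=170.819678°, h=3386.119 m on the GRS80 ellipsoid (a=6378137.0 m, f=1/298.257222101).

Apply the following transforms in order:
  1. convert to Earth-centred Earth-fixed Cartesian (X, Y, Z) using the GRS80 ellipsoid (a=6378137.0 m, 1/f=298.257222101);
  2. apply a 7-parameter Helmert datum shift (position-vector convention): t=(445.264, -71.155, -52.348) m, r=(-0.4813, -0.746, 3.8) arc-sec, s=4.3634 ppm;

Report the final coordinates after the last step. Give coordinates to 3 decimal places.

start: φ=-66.686442°, λ=170.819678°, h=3386.119 m
→ ECEF (a=6378137.000, f=1/298.257222101): X=-2500284.2601, Y=404076.4958, Z=-5837771.9561
→ Helmert 7p (PV): X=-2499836.2365, Y=403947.4193, Z=-5837859.7624

X=-2499836.237 m, Y=403947.419 m, Z=-5837859.762 m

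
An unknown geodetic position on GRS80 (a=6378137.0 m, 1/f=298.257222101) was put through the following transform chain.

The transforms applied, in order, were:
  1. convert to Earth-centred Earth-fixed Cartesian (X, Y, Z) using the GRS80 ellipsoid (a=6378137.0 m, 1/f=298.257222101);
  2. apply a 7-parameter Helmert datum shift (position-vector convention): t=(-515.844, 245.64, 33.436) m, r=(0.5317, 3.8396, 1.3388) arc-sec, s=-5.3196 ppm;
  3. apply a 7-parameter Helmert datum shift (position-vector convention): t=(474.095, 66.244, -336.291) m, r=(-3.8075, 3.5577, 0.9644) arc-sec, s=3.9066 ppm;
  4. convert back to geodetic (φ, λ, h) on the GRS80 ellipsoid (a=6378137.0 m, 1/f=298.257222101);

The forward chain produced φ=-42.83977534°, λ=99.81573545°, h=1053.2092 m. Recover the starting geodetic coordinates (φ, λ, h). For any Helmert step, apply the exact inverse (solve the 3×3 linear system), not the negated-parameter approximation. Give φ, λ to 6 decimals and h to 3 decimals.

start: φ=-42.839775°, λ=99.815735°, h=1053.209 m
→ ECEF (a=6378137.000, f=1/298.257222101): X=-798673.2181, Y=4616265.7003, Z=-4315183.1690
→ Helmert⁻¹: X=-799048.1857, Y=4616264.8061, Z=-4314758.5909
→ Helmert⁻¹: X=-798426.3080, Y=4616037.7813, Z=-4314841.7417
→ geod (Bowring, a=6378137.000): φ=-42.83915400°, λ=99.81323500°, h=625.5170 m

φ=-42.839154°, λ=99.813235°, h=625.517 m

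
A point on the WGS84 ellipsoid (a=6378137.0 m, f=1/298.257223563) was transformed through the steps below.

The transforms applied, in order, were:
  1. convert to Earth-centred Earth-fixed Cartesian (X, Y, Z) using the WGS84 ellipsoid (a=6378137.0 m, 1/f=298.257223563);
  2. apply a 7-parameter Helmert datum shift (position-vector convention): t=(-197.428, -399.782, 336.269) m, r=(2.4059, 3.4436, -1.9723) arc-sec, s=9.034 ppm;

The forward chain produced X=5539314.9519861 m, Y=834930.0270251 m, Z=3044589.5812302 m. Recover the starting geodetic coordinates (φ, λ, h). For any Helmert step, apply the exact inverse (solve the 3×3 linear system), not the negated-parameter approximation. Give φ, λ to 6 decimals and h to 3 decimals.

φ=28.682588°, λ=8.576283°, h=2548.882 m

start: X=5539314.9520, Y=834930.0270, Z=3044589.5812 m
→ Helmert⁻¹: X=5539403.5234, Y=835410.7396, Z=3044308.5469
→ geod (Bowring, a=6378137.000): φ=28.68258800°, λ=8.57628300°, h=2548.8820 m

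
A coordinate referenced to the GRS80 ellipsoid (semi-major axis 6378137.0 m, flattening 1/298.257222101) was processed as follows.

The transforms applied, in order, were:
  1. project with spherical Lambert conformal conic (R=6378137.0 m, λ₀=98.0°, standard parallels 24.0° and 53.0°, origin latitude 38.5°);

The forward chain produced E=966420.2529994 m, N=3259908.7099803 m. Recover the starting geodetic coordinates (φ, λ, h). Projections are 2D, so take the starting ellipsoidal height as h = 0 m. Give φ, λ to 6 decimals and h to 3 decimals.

φ=66.498354°, λ=117.607390°, h=0.000 m

start: E=966420.2530, N=3259908.7100 m
→ lcc⁻¹: φ=66.49835400°, λ=117.60739000°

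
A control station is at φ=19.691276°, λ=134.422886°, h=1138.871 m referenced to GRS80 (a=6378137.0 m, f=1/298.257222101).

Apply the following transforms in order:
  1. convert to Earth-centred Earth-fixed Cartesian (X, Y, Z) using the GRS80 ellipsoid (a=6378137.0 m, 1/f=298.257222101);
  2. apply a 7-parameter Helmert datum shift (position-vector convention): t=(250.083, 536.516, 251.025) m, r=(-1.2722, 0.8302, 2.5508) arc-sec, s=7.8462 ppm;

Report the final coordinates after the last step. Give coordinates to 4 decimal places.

start: φ=19.691276°, λ=134.422886°, h=1138.871 m
→ ECEF (a=6378137.000, f=1/298.257222101): X=-4205649.3730, Y=4291237.4957, Z=2135933.8119
→ Helmert 7p (PV): X=-4205476.7599, Y=4291768.8457, Z=2136192.0557

X=-4205476.7599 m, Y=4291768.8457 m, Z=2136192.0557 m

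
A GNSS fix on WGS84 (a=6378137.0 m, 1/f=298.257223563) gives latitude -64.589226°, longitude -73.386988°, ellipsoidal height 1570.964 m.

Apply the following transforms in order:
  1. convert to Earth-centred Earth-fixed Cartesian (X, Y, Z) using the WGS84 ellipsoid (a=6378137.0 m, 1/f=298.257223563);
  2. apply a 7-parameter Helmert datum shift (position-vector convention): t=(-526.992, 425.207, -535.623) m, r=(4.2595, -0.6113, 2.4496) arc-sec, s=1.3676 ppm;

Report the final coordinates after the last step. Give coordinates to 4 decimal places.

start: φ=-64.589226°, λ=-73.386988°, h=1570.964 m
→ ECEF (a=6378137.000, f=1/298.257223563): X=784831.7955, Y=-2630483.7757, Z=-5739625.5588
→ Helmert 7p (PV): X=784354.1268, Y=-2629934.3184, Z=-5740221.0266

X=784354.1268 m, Y=-2629934.3184 m, Z=-5740221.0266 m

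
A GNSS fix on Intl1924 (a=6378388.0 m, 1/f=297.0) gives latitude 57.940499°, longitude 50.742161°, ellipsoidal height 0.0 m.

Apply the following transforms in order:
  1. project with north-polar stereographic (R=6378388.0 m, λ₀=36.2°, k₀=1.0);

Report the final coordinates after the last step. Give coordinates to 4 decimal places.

E=920282.6349 m, N=-3547697.4115 m

start: φ=57.940499°, λ=50.742161°, h=0.000 m
→ stereo (R=6378388.0, λ₀=36.2°): E=920282.6349, N=-3547697.4115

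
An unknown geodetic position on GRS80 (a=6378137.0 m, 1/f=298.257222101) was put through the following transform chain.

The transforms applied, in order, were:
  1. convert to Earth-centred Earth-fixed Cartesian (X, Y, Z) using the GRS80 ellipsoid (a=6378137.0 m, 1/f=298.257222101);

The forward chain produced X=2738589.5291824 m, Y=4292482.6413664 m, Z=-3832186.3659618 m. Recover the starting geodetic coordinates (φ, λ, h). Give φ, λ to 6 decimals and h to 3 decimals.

start: X=2738589.5292, Y=4292482.6414, Z=-3832186.3660 m
→ geod (Bowring, a=6378137.000): φ=-37.15144200°, λ=57.46226100°, h=2291.6940 m

φ=-37.151442°, λ=57.462261°, h=2291.694 m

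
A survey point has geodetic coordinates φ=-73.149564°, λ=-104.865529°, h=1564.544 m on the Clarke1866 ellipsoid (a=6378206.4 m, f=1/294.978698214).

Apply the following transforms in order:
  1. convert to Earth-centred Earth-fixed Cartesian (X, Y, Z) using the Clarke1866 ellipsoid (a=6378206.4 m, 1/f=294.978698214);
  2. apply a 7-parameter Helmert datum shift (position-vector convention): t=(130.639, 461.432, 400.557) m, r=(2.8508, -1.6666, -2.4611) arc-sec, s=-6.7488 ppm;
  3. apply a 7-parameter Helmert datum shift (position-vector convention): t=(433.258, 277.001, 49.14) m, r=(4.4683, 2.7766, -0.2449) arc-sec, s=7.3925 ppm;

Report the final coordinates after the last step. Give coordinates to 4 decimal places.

X=-475418.6044 m, Y=-1792042.2902 m, Z=-6083033.5143 m

start: φ=-73.149564°, λ=-104.865529°, h=1564.544 m
→ ECEF (a=6378206.400, f=1/294.978698214): X=-475925.9417, Y=-1793001.6722, Z=-6083418.2467
→ Helmert 7p (PV): X=-475764.3312, Y=-1792438.3822, Z=-6083005.2604
→ Helmert 7p (PV): X=-475418.6044, Y=-1792042.2902, Z=-6083033.5143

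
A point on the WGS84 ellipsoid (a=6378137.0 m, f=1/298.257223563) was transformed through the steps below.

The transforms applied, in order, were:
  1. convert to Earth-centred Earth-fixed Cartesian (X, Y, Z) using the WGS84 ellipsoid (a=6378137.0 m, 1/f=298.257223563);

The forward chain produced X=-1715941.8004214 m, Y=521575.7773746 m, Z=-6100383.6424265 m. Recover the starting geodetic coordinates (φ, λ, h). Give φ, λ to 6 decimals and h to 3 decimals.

start: X=-1715941.8004, Y=521575.7774, Z=-6100383.6424 m
→ geod (Bowring, a=6378137.000): φ=-73.72096900°, λ=163.09288400°, h=105.8750 m

φ=-73.720969°, λ=163.092884°, h=105.875 m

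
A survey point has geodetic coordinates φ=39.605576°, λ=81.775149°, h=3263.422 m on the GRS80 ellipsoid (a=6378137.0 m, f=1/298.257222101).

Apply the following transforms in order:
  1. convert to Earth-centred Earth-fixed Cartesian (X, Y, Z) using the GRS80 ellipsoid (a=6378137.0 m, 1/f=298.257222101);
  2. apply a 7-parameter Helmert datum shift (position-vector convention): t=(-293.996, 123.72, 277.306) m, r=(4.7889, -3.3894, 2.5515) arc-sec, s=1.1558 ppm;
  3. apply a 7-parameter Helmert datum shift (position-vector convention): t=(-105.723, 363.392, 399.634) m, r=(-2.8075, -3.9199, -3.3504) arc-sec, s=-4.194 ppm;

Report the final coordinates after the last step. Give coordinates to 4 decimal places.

start: φ=39.605576°, λ=81.775149°, h=3263.422 m
→ ECEF (a=6378137.000, f=1/298.257222101): X=704312.2231, Y=4872616.7058, Z=4046421.8145
→ Helmert 7p (PV): X=703892.2747, Y=4872660.8231, Z=4046828.4997
→ Helmert 7p (PV): X=703785.8404, Y=4873047.4274, Z=4047158.2160

X=703785.8404 m, Y=4873047.4274 m, Z=4047158.2160 m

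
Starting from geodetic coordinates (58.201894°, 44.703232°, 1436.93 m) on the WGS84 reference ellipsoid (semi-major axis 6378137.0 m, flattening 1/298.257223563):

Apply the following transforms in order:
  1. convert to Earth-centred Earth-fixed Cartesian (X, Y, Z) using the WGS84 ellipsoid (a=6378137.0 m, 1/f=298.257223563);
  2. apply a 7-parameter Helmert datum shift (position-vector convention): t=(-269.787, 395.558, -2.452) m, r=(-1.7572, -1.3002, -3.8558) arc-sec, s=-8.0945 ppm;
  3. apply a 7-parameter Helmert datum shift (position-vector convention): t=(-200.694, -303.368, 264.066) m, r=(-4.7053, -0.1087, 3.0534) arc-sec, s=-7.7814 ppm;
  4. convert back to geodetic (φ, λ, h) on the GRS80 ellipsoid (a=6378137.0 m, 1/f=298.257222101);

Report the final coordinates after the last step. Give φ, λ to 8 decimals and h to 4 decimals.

start: φ=58.201894°, λ=44.703232°, h=1436.930 m
→ ECEF (a=6378137.000, f=1/298.257223563): X=2395068.3960, Y=2370385.1336, Z=5398841.5701
→ Helmert 7p (PV): X=2394789.5008, Y=2370762.7259, Z=5398790.3210
→ Helmert 7p (PV): X=2394532.2321, Y=2370599.5165, Z=5398959.5576
→ geod (Bowring, a=6378137.000): φ=58.20420853°, λ=44.71223627°, h=1415.8954 m

φ=58.20420853°, λ=44.71223627°, h=1415.8954 m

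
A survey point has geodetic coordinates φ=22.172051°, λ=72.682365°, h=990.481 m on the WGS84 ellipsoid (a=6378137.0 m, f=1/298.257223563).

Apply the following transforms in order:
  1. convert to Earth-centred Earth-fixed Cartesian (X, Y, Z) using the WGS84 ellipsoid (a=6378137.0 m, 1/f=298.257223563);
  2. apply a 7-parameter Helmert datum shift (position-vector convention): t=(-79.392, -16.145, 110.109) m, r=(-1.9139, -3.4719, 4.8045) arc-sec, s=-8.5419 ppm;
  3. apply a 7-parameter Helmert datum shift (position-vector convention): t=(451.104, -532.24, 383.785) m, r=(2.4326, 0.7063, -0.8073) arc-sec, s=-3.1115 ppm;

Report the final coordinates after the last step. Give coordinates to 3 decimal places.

X=1759503.179 m, Y=5641737.488 m, Z=2392943.943 m

start: φ=22.172051°, λ=72.682365°, h=990.481 m
→ ECEF (a=6378137.000, f=1/298.257223563): X=1759293.3864, Y=5642323.5483, Z=2392440.1509
→ Helmert 7p (PV): X=1759027.2721, Y=5642322.3847, Z=2392507.0827
→ Helmert 7p (PV): X=1759503.1788, Y=5641737.4878, Z=2392943.9431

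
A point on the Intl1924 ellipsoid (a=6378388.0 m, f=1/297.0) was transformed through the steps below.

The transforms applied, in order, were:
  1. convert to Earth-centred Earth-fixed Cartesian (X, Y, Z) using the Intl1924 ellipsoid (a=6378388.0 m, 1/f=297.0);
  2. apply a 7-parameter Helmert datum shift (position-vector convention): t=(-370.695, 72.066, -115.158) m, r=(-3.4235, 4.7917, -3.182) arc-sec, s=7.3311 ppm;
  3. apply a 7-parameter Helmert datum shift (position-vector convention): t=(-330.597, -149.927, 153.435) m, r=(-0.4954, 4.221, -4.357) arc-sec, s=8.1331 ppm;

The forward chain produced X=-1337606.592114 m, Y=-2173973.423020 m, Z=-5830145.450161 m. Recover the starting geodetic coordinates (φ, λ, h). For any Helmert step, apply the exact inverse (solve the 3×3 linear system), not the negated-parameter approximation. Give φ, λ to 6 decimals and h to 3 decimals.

start: X=-1337606.5921, Y=-2173973.4230, Z=-5830145.4502 m
→ Helmert⁻¹: X=-1337099.8898, Y=-2173820.0573, Z=-5830284.0505
→ Helmert⁻¹: X=-1336550.4203, Y=-2173800.0378, Z=-5830193.2803
→ geod (Bowring, a=6378388.000): φ=-66.50303500°, λ=-121.58507800°, h=3840.9240 m

φ=-66.503035°, λ=-121.585078°, h=3840.924 m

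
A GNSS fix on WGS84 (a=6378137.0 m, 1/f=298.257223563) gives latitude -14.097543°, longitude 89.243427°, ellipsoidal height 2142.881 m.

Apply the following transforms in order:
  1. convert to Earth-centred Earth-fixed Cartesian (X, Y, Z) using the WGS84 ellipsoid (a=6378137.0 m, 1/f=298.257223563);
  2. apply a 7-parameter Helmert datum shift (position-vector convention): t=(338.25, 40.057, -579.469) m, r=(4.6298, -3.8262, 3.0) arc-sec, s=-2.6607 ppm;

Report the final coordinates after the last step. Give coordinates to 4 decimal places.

X=82002.7377 m, Y=6188870.2015 m, Z=-1544408.0421 m

start: φ=-14.097543°, λ=89.243427°, h=2142.881 m
→ ECEF (a=6378137.000, f=1/298.257223563): X=81726.0770, Y=6188810.7666, Z=-1543973.1103
→ Helmert 7p (PV): X=82002.7377, Y=6188870.2015, Z=-1544408.0421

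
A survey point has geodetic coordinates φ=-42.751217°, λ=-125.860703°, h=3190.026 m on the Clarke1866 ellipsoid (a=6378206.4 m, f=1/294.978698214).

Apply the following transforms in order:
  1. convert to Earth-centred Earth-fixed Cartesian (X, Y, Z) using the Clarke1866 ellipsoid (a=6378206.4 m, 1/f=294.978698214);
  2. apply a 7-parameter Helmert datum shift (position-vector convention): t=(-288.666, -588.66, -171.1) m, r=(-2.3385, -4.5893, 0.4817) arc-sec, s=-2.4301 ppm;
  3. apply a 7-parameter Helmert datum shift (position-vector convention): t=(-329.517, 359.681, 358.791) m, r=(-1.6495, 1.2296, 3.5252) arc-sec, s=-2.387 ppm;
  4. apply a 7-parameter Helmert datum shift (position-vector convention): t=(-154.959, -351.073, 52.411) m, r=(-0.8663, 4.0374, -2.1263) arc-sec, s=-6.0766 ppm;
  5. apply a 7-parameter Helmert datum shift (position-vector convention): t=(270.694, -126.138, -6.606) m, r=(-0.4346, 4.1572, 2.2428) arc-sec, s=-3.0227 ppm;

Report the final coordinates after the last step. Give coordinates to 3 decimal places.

start: φ=-42.751217°, λ=-125.860703°, h=3190.026 m
→ ECEF (a=6378206.400, f=1/294.978698214): X=-2749373.4369, Y=-3803599.9699, Z=-4309212.3525
→ Helmert 7p (PV): X=-2749550.6611, Y=-3804234.6625, Z=-4309391.0301
→ Helmert 7p (PV): X=-2749834.2876, Y=-3803947.3544, Z=-4308975.1394
→ Helmert 7p (PV): X=-2750096.0928, Y=-3804265.0629, Z=-4308826.7437
→ Helmert 7p (PV): X=-2749862.5637, Y=-3804418.6832, Z=-4308756.8827

X=-2749862.564 m, Y=-3804418.683 m, Z=-4308756.883 m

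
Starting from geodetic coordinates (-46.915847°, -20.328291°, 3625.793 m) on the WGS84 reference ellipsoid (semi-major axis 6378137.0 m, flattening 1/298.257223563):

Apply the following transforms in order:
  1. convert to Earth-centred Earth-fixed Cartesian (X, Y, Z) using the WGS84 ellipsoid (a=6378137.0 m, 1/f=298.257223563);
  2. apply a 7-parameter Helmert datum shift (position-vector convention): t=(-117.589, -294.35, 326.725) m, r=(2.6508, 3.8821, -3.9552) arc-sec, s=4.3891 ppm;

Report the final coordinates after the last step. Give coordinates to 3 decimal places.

X=4094798.000 m, Y=-1517410.700 m, Z=-4637817.777 m

start: φ=-46.915847°, λ=-20.328291°, h=3625.793 m
→ ECEF (a=6378137.000, f=1/298.257223563): X=4095013.9988, Y=-1517090.7732, Z=-4638027.5760
→ Helmert 7p (PV): X=4094797.9998, Y=-1517410.7000, Z=-4637817.7770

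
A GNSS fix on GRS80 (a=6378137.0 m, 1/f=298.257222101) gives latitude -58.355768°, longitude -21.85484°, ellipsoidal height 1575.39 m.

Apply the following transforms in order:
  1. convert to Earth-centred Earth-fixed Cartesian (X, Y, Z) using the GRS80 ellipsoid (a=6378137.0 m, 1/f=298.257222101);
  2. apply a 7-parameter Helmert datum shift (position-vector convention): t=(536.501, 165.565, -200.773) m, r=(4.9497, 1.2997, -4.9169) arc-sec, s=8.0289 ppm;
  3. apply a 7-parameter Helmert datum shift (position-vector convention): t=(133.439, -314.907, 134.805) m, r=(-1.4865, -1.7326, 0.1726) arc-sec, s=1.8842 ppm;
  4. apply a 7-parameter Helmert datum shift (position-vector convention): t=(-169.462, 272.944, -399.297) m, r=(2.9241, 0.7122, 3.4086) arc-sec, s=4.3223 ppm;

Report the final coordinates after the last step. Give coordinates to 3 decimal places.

X=3114609.999 m, Y=-1248749.001 m, Z=-5408557.999 m

start: φ=-58.355768°, λ=-21.854840°, h=1575.390 m
→ ECEF (a=6378137.000, f=1/298.257222101): X=3114080.5938, Y=-1249002.1352, Z=-5407972.8523
→ Helmert 7p (PV): X=3114578.2471, Y=-1248791.0565, Z=-5408266.6400
→ Helmert 7p (PV): X=3114764.0285, Y=-1249144.6863, Z=-5408106.8634
→ Helmert 7p (PV): X=3114609.9987, Y=-1248749.0007, Z=-5408557.9992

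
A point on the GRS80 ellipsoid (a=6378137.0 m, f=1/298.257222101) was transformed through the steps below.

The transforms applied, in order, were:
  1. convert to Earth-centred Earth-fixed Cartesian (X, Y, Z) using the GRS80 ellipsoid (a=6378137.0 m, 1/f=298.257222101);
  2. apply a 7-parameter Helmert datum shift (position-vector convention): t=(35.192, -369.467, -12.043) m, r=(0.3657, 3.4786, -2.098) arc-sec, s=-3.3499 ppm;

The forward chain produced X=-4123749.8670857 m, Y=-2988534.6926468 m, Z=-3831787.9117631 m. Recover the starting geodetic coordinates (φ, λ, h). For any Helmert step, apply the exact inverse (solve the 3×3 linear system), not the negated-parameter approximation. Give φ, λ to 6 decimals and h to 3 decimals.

start: X=-4123749.8671, Y=-2988534.6926, Z=-3831787.9118 m
→ Helmert⁻¹: X=-4123703.8558, Y=-2988223.9733, Z=-3831852.9520
→ geod (Bowring, a=6378137.000): φ=-37.14416900°, λ=-144.07119900°, h=2805.4040 m

φ=-37.144169°, λ=-144.071199°, h=2805.404 m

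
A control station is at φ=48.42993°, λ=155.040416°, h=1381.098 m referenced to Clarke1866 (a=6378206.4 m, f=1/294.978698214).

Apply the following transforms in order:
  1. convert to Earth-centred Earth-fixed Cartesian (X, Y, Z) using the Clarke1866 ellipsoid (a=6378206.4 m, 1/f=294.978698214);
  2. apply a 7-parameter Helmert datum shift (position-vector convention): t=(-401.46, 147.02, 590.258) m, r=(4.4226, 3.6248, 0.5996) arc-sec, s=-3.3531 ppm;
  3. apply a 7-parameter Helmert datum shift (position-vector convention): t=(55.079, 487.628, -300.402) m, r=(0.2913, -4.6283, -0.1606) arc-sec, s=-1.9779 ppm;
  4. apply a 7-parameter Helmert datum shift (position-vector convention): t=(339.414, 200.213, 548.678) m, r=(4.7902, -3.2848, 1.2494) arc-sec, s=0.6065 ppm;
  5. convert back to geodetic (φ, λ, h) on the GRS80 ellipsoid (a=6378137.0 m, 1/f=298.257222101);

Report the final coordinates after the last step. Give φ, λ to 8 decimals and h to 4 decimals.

φ=48.43043034°, λ=155.03394352°, h=2152.7833 m

start: φ=48.429930°, λ=155.040416°, h=1381.098 m
→ ECEF (a=6378206.400, f=1/294.978698214): X=-3845025.6903, Y=1789663.9994, Z=4749560.0038
→ Helmert 7p (PV): X=-3845335.9937, Y=1789692.0045, Z=4750240.2792
→ Helmert 7p (PV): X=-3845378.5042, Y=1790172.3781, Z=4749846.7253
→ Helmert 7p (PV): X=-3845127.9081, Y=1790240.0760, Z=4750378.6200
→ geod (Bowring, a=6378137.000): φ=48.43043034°, λ=155.03394352°, h=2152.7833 m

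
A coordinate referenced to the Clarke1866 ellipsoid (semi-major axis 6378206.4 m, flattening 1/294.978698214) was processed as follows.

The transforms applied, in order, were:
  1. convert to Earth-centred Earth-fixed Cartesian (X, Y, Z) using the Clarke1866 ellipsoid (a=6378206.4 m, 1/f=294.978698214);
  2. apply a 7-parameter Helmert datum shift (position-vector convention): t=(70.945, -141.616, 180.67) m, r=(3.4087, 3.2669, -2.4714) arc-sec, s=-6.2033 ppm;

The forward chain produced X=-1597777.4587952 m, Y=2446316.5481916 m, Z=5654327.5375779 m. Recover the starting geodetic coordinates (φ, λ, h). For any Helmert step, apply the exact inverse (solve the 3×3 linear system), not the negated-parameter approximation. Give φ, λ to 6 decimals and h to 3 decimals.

φ=62.827351°, λ=123.150801°, h=3478.259 m

start: X=-1597777.4588, Y=2446316.5482, Z=5654327.5376 m
→ Helmert⁻¹: X=-1597977.1816, Y=2446547.6330, Z=5654116.2015
→ geod (Bowring, a=6378206.400): φ=62.82735100°, λ=123.15080100°, h=3478.2590 m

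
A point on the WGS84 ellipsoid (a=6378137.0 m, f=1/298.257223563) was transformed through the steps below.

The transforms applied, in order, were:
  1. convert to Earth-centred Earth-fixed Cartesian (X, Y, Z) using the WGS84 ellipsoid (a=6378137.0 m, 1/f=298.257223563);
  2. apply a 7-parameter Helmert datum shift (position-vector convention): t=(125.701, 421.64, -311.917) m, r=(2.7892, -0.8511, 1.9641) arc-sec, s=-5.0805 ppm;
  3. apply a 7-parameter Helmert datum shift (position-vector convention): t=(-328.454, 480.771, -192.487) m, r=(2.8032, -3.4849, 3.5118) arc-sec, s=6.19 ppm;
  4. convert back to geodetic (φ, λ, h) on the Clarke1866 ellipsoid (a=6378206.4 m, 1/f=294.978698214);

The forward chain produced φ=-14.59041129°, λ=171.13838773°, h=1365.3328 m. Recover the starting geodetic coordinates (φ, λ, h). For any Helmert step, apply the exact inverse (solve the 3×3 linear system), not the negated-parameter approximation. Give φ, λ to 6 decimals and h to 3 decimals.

start: φ=-14.590411°, λ=171.138388°, h=1365.333 m
→ ECEF (a=6378206.400, f=1/294.978698214): X=-6101454.0441, Y=951274.4713, Z=-1596528.8689
→ Helmert⁻¹: X=-6101098.6040, Y=950869.9970, Z=-1596236.3435
→ Helmert⁻¹: X=-6101252.8368, Y=950489.7025, Z=-1595920.2123
→ geod (Bowring, a=6378137.000): φ=-14.58477100°, λ=171.14529500°, h=957.0440 m

φ=-14.584771°, λ=171.145295°, h=957.044 m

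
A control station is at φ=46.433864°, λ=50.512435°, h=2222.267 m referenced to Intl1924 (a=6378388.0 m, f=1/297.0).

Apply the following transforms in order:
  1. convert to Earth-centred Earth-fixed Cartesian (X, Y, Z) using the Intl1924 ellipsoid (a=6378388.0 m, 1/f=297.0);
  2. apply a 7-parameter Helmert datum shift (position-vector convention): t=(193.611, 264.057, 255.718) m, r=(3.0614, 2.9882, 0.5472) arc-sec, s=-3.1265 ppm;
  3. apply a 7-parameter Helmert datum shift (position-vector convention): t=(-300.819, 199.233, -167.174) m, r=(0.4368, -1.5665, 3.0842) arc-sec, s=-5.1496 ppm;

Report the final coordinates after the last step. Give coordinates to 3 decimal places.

start: φ=46.433864°, λ=50.512435°, h=2222.267 m
→ ECEF (a=6378388.000, f=1/297.0): X=2801339.4904, Y=3399799.6237, Z=4600311.2152
→ Helmert 7p (PV): X=2801581.9692, Y=3399992.2048, Z=4600562.4268
→ Helmert 7p (PV): X=2801180.9453, Y=3400206.0776, Z=4600400.0386

X=2801180.945 m, Y=3400206.078 m, Z=4600400.039 m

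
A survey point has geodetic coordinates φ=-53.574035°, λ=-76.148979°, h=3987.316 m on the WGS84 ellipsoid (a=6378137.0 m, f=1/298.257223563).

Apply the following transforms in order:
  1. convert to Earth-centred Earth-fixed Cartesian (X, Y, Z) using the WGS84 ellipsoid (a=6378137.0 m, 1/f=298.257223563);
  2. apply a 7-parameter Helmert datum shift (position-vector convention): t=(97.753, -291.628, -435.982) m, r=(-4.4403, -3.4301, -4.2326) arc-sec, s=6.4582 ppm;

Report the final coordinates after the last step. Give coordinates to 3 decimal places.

X=909307.497 m, Y=-3687843.265 m, Z=-5112317.202 m

start: φ=-53.574035°, λ=-76.148979°, h=3987.316 m
→ ECEF (a=6378137.000, f=1/298.257223563): X=909194.5284, Y=-3687399.1201, Z=-5111942.7059
→ Helmert 7p (PV): X=909307.4965, Y=-3687843.2655, Z=-5112317.2024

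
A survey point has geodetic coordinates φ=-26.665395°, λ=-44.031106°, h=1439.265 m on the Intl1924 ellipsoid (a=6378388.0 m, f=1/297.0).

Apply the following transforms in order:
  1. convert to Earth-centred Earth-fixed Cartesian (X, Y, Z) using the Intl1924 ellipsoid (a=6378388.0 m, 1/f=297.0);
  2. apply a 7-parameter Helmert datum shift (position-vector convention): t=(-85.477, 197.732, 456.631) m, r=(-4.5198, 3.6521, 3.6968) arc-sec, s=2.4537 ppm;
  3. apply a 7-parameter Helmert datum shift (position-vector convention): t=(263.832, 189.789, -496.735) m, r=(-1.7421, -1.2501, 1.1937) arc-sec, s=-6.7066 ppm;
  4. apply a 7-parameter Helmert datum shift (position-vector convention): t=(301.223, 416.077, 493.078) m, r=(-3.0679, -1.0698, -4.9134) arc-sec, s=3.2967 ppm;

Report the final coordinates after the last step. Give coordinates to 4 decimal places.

X=4102244.7807 m, Y=-3964678.1638 m, Z=-2845209.3707 m

start: φ=-26.665395°, λ=-44.031106°, h=1439.265 m
→ ECEF (a=6378388.000, f=1/297.0): X=4101787.9390, Y=-3965356.3742, Z=-2845817.9252
→ Helmert 7p (PV): X=4101733.2083, Y=-3965157.2166, Z=-2845354.0114
→ Helmert 7p (PV): X=4102009.7233, Y=-3964941.1289, Z=-2845773.3154
→ Helmert 7p (PV): X=4102244.7807, Y=-3964678.1638, Z=-2845209.3707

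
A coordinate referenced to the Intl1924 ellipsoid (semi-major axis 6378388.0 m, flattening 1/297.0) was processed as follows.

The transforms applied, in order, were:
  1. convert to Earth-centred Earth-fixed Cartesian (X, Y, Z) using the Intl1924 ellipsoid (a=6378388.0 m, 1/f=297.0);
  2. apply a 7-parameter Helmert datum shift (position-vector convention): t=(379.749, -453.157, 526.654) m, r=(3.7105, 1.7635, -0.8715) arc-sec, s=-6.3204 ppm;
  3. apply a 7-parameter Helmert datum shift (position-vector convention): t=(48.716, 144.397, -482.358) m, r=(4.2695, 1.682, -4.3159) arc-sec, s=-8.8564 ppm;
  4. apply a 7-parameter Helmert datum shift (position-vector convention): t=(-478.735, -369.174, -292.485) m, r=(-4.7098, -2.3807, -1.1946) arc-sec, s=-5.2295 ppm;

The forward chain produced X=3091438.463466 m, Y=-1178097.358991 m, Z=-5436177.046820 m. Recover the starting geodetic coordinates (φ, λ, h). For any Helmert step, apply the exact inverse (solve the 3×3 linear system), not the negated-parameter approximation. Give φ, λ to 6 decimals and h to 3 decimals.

start: X=3091438.4635, Y=-1178097.3590, Z=-5436177.0468 m
→ Helmert⁻¹: X=3091877.4460, Y=-1177592.3134, Z=-5435975.5641
→ Helmert⁻¹: X=3091925.0811, Y=-1177794.9552, Z=-5435491.7528
→ Helmert⁻¹: X=3091616.3230, Y=-1177433.9653, Z=-5436005.1516
→ geod (Bowring, a=6378388.000): φ=-58.84753100°, λ=-20.84920400°, h=841.4340 m

φ=-58.847531°, λ=-20.849204°, h=841.434 m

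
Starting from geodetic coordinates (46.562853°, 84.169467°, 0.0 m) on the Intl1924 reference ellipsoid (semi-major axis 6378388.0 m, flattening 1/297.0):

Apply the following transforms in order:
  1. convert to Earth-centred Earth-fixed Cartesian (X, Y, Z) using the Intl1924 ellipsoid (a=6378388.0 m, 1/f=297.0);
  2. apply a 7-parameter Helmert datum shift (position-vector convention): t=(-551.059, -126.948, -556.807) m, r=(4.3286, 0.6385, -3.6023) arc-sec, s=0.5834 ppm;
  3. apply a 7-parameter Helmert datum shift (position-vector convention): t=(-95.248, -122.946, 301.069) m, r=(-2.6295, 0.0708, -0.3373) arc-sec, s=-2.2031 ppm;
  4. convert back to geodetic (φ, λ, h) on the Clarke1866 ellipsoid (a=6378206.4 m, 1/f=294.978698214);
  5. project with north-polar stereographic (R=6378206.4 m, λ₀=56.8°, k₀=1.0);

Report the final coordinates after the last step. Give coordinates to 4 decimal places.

start: φ=46.562853°, λ=84.169467°, h=0.000 m
→ ECEF (a=6378388.000, f=1/297.0): X=446300.5560, Y=4370579.8274, Z=4608571.6392
→ Helmert 7p (PV): X=445840.3532, Y=4370350.9209, Z=4608107.8588
→ Helmert 7p (PV): X=445752.8514, Y=4370276.3624, Z=4608342.9088
→ geod (Bowring, a=6378206.400): φ=46.56509018°, λ=84.17617149°, h=-153.1437 m
→ stereo (R=6378206.4, λ₀=56.8°): E=2336350.7296, N=-4511869.1144

E=2336350.7296 m, N=-4511869.1144 m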